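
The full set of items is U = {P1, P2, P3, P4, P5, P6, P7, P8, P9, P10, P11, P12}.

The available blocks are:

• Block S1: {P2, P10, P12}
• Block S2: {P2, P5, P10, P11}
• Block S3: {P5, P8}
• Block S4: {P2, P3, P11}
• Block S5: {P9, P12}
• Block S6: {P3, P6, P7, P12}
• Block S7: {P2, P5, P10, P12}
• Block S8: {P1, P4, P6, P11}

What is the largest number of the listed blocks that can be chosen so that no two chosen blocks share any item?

S3, S5, S8 are pairwise disjoint (S3={P5,P8}; S5={P9,P12}; S8={P1,P4,P6,P11}).
Every remaining block overlaps one of these, and no 4 of the listed blocks are pairwise disjoint, so 3 is the maximum.

3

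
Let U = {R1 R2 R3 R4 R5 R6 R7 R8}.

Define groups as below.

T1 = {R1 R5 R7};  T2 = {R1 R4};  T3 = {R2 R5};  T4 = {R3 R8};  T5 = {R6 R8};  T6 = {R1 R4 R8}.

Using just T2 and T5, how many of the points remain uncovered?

4

Union of T2, T5 = {R1, R4, R6, R8}.
Not covered: R2, R3, R5, R7 — 4 points.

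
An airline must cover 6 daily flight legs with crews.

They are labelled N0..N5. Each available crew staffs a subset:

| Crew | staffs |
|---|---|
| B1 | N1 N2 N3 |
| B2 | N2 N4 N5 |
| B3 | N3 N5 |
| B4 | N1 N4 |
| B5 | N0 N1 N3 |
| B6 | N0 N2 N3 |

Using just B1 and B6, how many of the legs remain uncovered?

2

Union of B1, B6 = {N0, N1, N2, N3}.
Not covered: N4, N5 — 2 legs.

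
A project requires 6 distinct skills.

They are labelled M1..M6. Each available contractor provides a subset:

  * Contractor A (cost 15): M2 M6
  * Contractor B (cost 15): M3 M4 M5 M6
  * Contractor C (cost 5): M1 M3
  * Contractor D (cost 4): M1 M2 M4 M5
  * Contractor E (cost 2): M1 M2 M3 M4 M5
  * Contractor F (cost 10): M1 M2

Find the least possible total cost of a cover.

17

A, E together cover every skill (A ∪ E = {M1, M2, M3, M4, M5, M6}); total cost 15 + 2 = 17.
No covering selection has total cost below 17.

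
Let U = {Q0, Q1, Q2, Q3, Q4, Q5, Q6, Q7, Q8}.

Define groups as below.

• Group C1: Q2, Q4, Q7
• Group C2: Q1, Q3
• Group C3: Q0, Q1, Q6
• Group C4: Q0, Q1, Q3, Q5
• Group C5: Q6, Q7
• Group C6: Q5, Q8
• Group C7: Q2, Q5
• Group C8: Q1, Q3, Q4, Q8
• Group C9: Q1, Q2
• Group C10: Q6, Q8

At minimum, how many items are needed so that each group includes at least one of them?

The 4 items {Q1, Q2, Q6, Q8} hit every group.
No choice of 3 items meets every group, so 4 is the minimum.

4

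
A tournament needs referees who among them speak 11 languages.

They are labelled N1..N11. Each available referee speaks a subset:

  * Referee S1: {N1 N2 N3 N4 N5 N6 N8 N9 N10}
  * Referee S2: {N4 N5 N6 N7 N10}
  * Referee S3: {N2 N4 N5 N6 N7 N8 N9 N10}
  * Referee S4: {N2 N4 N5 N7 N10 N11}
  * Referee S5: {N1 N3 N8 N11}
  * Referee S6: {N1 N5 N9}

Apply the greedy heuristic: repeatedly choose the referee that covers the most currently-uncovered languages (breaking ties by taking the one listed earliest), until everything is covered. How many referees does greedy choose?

Greedy: pick S1 (covers 9 new) → pick S4 (covers 2 new). Total picks: 2.

2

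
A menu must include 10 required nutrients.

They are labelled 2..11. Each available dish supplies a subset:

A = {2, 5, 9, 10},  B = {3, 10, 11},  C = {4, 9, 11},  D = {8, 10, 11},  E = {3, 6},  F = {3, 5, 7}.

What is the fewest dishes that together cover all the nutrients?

A and C and D and E and F together: A ∪ C ∪ D ∪ E ∪ F = {2, 3, 4, 5, 6, 7, 8, 9, 10, 11} — every nutrient is covered.
No 4 of the 6 dishes cover everything (all 15 combinations miss at least one nutrient), so 5 is optimal.

5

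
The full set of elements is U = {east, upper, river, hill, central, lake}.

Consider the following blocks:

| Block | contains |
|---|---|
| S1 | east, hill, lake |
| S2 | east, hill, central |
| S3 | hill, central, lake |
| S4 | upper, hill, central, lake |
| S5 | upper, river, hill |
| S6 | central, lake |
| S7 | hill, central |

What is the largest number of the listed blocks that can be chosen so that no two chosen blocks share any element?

2

S5, S6 are pairwise disjoint (S5={upper,river,hill}; S6={central,lake}).
Every remaining block overlaps one of these, and no 3 of the listed blocks are pairwise disjoint, so 2 is the maximum.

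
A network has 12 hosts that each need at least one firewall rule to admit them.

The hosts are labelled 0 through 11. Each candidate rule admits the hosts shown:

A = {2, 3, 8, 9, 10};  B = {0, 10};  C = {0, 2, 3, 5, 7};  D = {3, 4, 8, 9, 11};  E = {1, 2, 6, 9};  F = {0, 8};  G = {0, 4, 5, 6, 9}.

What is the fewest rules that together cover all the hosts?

Take {A, C, D, E}. Their union is {0, 1, 2, 3, 4, 5, 6, 7, 8, 9, 10, 11}, which is all 12 hosts.
No 3 of the 7 rules cover everything (all 35 combinations miss at least one host), so 4 is optimal.

4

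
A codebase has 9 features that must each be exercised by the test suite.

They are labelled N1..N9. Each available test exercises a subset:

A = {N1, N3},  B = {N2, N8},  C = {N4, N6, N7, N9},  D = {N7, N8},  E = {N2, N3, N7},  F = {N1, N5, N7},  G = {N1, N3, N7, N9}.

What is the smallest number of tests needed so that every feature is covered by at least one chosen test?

Take {B, C, F, G}. Their union is {N1, N2, N3, N4, N5, N6, N7, N8, N9}, which is all 9 features.
Only C contains N4, so C is forced; the remaining 5 features need at least 3 more tests (each remaining test adds at most 2) — so at least 4 tests are needed, and 4 is optimal.

4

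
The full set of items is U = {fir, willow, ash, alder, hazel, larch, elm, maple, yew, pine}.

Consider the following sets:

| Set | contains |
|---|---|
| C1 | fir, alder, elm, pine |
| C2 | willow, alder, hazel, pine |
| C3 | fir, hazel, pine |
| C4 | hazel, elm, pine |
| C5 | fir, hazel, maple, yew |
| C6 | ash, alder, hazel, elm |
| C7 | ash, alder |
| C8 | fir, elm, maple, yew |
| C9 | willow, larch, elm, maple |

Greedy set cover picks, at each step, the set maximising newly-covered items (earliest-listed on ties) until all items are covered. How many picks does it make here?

Greedy: pick C1 (covers 4 new) → pick C5 (covers 3 new) → pick C9 (covers 2 new) → pick C6 (covers 1 new). Total picks: 4.

4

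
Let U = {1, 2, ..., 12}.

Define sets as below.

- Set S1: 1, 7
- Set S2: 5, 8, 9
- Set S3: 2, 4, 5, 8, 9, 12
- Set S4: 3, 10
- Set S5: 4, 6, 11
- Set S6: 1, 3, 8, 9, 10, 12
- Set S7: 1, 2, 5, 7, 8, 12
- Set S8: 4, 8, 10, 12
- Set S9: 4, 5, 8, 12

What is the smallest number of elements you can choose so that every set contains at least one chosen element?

4

The 4 elements {1, 5, 10, 11} hit every set.
The sets S1, S2, S4, S5 are pairwise disjoint, so any hitting set needs a separate element for each — at least 4. Hence 4 is optimal.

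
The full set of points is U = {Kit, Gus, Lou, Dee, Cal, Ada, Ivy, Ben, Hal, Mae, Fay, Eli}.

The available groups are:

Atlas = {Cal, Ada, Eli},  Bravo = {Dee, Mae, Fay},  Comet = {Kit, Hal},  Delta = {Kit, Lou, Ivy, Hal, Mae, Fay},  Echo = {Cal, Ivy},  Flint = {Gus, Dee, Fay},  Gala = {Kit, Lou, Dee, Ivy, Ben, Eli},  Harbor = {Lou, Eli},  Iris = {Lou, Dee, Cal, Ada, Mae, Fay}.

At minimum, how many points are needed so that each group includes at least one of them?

4

The 4 points {Kit, Lou, Cal, Fay} hit every group.
The groups Bravo, Comet, Echo, Harbor are pairwise disjoint, so any hitting set needs a separate point for each — at least 4. Hence 4 is optimal.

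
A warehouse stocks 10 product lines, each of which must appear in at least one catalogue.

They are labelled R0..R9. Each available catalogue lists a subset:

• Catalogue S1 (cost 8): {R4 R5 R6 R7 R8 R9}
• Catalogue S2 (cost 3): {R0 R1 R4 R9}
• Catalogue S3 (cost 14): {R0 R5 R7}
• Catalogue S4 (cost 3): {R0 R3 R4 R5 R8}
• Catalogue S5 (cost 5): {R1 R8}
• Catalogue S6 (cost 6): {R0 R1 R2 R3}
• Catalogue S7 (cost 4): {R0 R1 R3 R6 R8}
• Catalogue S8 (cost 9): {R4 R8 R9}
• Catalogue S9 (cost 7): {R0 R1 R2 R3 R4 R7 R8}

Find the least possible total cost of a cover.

14

S1, S6 together cover every product (S1 ∪ S6 = {R0, R1, R2, R3, R4, R5, R6, R7, R8, R9}); total cost 8 + 6 = 14.
The greedy pick S4, S2, S9, S7 costs 17; no covering selection beats 14.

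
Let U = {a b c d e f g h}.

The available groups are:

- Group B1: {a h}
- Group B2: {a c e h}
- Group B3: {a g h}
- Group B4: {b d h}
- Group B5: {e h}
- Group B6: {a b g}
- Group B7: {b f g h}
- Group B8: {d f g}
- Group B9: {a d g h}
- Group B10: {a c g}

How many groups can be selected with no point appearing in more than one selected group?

B5, B6 are pairwise disjoint (B5={e,h}; B6={a,b,g}).
Every remaining group overlaps one of these, and no 3 of the listed groups are pairwise disjoint, so 2 is the maximum.

2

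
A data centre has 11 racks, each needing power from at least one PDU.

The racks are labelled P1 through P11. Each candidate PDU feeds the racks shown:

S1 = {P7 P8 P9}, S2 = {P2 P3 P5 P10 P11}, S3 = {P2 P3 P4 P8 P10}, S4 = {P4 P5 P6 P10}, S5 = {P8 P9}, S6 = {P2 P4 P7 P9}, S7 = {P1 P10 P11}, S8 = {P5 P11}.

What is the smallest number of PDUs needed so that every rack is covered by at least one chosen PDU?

Take {S1, S2, S4, S7}. Their union is {P1, P2, P3, P4, P5, P6, P7, P8, P9, P10, P11}, which is all 11 racks.
Only S4 contains P6, so S4 is forced; the remaining 7 racks need at least 3 more PDUs (each remaining PDU adds at most 3) — so at least 4 PDUs are needed, and 4 is optimal.

4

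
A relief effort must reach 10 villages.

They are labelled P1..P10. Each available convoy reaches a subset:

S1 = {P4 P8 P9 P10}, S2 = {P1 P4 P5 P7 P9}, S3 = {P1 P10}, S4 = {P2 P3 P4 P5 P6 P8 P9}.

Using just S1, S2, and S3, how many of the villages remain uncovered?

3

Union of S1, S2, S3 = {P1, P4, P5, P7, P8, P9, P10}.
Not covered: P2, P3, P6 — 3 villages.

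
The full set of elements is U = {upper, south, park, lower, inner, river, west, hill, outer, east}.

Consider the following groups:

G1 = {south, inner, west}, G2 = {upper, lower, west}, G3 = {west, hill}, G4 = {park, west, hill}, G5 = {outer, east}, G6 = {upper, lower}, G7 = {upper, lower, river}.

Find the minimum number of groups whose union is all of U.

4

G1 and G4 and G5 and G7 together: G1 ∪ G4 ∪ G5 ∪ G7 = {upper, south, park, lower, inner, river, west, hill, outer, east} — every element is covered.
Each group has at most 3 elements, and 3·3 = 9 < 10 — so at least 4 groups are needed, and 4 is optimal.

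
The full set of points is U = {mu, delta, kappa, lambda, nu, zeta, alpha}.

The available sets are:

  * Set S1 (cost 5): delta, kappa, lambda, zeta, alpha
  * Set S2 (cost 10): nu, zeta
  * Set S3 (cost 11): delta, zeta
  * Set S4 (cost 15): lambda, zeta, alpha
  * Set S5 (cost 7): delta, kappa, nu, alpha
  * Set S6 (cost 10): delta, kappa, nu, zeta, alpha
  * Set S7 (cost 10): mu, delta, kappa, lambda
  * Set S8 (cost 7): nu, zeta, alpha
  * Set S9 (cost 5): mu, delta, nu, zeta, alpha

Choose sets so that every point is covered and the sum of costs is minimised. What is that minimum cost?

S1, S9 together cover every point (S1 ∪ S9 = {mu, delta, kappa, lambda, nu, zeta, alpha}); total cost 5 + 5 = 10.
No covering selection has total cost below 10.

10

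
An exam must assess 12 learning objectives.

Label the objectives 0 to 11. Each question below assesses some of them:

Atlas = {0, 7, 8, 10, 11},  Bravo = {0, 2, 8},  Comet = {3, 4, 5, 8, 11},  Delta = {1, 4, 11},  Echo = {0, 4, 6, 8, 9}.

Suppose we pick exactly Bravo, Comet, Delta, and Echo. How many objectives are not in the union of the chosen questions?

2

Union of Bravo, Comet, Delta, Echo = {0, 1, 2, 3, 4, 5, 6, 8, 9, 11}.
Not covered: 7, 10 — 2 objectives.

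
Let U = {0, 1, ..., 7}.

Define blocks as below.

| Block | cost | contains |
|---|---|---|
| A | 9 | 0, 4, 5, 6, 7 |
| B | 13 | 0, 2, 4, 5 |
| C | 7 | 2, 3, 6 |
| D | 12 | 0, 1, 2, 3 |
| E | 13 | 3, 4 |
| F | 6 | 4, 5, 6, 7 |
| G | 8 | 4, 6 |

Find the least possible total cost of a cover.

18

D, F together cover every element (D ∪ F = {0, 1, 2, 3, 4, 5, 6, 7}); total cost 12 + 6 = 18.
No covering selection has total cost below 18.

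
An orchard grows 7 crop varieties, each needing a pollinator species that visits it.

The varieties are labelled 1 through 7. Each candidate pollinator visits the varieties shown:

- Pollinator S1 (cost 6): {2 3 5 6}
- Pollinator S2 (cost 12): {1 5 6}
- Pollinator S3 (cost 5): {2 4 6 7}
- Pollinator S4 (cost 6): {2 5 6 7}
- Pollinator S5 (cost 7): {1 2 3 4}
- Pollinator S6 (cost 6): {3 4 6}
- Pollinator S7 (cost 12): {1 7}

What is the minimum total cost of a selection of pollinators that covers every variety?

S4, S5 together cover every variety (S4 ∪ S5 = {1, 2, 3, 4, 5, 6, 7}); total cost 6 + 7 = 13.
The greedy pick S3, S1, S5 costs 18; no covering selection beats 13.

13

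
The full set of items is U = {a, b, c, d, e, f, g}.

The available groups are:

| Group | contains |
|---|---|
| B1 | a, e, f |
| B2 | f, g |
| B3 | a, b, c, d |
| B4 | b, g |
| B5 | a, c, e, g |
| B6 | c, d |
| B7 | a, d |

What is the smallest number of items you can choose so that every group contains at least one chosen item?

Take H = {d, f, g}. Each listed group contains at least one of these, so H is a hitting set of size 3.
The groups B1, B4, B6 are pairwise disjoint, so any hitting set needs a separate item for each — at least 3. Hence 3 is optimal.

3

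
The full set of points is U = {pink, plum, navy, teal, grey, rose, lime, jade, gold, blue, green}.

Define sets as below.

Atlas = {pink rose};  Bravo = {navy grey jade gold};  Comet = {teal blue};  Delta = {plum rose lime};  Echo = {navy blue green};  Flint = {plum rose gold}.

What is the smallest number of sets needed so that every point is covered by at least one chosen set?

5

Atlas and Bravo and Comet and Delta and Echo together: Atlas ∪ Bravo ∪ Comet ∪ Delta ∪ Echo = {pink, plum, navy, teal, grey, rose, lime, jade, gold, blue, green} — every point is covered.
No 4 of the 6 sets cover everything (all 15 combinations miss at least one point), so 5 is optimal.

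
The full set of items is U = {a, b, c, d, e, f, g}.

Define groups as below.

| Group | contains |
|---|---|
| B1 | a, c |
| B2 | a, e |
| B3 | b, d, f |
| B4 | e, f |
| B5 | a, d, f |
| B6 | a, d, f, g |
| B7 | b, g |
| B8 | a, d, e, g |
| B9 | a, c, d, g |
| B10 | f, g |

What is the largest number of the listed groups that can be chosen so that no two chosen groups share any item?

B1, B4, B7 are pairwise disjoint (B1={a,c}; B4={e,f}; B7={b,g}).
Every remaining group overlaps one of these, and no 4 of the listed groups are pairwise disjoint, so 3 is the maximum.

3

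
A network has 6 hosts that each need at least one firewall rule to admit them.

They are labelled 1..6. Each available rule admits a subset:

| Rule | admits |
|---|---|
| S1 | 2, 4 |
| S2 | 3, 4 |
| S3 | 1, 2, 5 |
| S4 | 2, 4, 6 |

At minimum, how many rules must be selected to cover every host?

Take {S2, S3, S4}. Their union is {1, 2, 3, 4, 5, 6}, which is all 6 hosts.
Only S3 contains 1, so S3 is forced; the remaining 3 hosts need at least 2 more rules (each remaining rule adds at most 2) — so at least 3 rules are needed, and 3 is optimal.

3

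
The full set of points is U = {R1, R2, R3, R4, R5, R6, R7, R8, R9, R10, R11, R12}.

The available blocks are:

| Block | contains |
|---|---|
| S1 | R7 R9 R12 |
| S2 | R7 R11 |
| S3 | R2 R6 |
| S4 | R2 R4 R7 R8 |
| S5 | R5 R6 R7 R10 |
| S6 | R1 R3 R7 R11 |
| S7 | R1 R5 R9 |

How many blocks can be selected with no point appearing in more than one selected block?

S2, S3, S7 are pairwise disjoint (S2={R7,R11}; S3={R2,R6}; S7={R1,R5,R9}).
Every remaining block overlaps one of these, and no 4 of the listed blocks are pairwise disjoint, so 3 is the maximum.

3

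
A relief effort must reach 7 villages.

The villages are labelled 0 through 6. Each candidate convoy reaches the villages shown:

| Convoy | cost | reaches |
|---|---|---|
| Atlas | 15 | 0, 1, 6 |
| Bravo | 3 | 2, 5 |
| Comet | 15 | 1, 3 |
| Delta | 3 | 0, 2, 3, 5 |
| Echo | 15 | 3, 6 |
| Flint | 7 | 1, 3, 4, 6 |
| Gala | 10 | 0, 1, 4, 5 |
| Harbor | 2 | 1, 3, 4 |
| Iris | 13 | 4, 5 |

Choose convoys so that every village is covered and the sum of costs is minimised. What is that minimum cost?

Delta, Flint together cover every village (Delta ∪ Flint = {0, 1, 2, 3, 4, 5, 6}); total cost 3 + 7 = 10.
The greedy pick Harbor, Delta, Flint costs 12; no covering selection beats 10.

10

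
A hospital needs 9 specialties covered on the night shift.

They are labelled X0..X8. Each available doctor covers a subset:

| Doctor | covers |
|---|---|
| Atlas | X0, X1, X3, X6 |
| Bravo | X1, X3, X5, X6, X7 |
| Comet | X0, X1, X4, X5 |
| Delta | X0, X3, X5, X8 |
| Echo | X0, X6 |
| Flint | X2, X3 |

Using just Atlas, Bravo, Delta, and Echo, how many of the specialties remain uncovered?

Union of Atlas, Bravo, Delta, Echo = {X0, X1, X3, X5, X6, X7, X8}.
Not covered: X2, X4 — 2 specialties.

2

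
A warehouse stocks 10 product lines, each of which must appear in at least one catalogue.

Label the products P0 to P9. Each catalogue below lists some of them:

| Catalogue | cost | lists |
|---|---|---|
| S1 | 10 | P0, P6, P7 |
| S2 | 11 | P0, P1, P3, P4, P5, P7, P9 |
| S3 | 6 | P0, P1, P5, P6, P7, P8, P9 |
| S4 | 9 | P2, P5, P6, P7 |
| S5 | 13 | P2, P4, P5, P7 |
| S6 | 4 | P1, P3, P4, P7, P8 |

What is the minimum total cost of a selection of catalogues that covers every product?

S3, S4, S6 together cover every product (S3 ∪ S4 ∪ S6 = {P0, P1, P2, P3, P4, P5, P6, P7, P8, P9}); total cost 6 + 9 + 4 = 19.
No covering selection has total cost below 19.

19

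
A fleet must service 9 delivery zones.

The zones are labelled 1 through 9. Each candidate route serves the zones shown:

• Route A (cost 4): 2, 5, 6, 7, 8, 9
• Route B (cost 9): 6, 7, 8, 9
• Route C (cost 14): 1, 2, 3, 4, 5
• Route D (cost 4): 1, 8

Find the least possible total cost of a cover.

18

A, C together cover every zone (A ∪ C = {1, 2, 3, 4, 5, 6, 7, 8, 9}); total cost 4 + 14 = 18.
The greedy pick A, D, C costs 22; no covering selection beats 18.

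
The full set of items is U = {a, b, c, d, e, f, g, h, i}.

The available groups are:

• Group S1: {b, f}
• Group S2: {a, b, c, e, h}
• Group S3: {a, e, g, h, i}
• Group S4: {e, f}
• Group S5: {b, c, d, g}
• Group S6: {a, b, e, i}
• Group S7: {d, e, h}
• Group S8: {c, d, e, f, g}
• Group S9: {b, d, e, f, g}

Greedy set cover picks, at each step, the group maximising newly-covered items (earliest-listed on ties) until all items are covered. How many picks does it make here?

Greedy: pick S2 (covers 5 new) → pick S8 (covers 3 new) → pick S3 (covers 1 new). Total picks: 3.

3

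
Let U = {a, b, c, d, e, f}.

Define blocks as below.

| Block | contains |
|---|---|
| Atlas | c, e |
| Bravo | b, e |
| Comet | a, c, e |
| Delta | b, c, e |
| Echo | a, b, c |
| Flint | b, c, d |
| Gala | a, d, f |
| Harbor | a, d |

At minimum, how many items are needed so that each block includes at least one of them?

3

The 3 items {a, b, c} hit every block.
No choice of 2 items meets every block, so 3 is the minimum.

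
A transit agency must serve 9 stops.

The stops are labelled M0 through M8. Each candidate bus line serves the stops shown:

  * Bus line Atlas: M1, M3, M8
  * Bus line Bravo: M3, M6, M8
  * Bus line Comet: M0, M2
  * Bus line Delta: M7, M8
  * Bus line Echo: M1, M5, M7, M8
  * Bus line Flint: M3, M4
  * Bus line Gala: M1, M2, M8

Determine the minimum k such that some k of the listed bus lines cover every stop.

Take {Bravo, Comet, Echo, Flint}. Their union is {M0, M1, M2, M3, M4, M5, M6, M7, M8}, which is all 9 stops.
Only Echo contains M5, so Echo is forced; the remaining 5 stops need at least 3 more bus lines (each remaining bus line adds at most 2) — so at least 4 bus lines are needed, and 4 is optimal.

4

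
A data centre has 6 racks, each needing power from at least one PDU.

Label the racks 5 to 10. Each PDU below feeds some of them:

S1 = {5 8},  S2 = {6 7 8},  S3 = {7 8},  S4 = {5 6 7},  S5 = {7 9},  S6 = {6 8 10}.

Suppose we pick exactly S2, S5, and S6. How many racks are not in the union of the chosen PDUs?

Union of S2, S5, S6 = {6, 7, 8, 9, 10}.
Not covered: 5 — 1 rack.

1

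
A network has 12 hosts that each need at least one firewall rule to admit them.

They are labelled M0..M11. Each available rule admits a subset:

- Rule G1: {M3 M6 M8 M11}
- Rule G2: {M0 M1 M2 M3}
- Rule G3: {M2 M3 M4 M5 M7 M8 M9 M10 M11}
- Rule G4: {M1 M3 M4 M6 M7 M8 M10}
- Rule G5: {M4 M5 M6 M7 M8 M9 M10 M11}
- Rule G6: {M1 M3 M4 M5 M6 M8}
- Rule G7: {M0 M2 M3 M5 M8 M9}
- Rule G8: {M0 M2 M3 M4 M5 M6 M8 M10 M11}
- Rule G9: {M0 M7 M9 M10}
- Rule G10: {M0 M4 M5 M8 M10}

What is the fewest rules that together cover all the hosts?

Take {G2, G5}. Their union is {M0, M1, M2, M3, M4, M5, M6, M7, M8, M9, M10, M11}, which is all 12 hosts.
No single rule has all 12 hosts (the largest, G3, has 9), so 2 is optimal.

2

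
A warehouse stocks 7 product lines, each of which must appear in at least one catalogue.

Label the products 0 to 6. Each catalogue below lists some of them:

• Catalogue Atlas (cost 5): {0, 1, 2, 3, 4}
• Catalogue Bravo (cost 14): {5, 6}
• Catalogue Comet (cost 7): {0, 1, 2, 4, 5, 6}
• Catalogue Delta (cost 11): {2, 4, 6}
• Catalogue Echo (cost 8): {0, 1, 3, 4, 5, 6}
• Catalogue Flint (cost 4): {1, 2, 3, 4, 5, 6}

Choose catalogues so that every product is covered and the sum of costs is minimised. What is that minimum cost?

9

Atlas, Flint together cover every product (Atlas ∪ Flint = {0, 1, 2, 3, 4, 5, 6}); total cost 5 + 4 = 9.
No covering selection has total cost below 9.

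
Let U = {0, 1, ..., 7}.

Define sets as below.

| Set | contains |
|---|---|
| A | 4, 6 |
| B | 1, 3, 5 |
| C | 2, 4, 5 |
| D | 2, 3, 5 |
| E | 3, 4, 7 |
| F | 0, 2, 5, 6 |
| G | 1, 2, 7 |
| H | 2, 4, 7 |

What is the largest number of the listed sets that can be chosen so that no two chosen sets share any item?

A, G are pairwise disjoint (A={4,6}; G={1,2,7}).
Every remaining set overlaps one of these, and no 3 of the listed sets are pairwise disjoint, so 2 is the maximum.

2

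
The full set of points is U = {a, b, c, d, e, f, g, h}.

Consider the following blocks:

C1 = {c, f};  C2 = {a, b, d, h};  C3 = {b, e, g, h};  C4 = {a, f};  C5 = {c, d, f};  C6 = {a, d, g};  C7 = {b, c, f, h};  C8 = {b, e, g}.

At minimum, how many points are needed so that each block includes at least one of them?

Take T = {a, f, g}. Each listed block contains at least one of these, so T is a hitting set of size 3.
No choice of 2 points meets every block, so 3 is the minimum.

3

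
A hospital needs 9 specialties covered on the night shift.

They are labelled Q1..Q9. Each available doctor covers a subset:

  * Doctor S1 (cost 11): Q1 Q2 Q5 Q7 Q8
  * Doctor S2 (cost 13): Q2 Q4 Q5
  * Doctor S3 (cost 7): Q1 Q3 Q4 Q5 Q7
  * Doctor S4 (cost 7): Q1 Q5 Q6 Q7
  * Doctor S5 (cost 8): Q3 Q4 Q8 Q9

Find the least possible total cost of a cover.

26

S1, S4, S5 together cover every specialty (S1 ∪ S4 ∪ S5 = {Q1, Q2, Q3, Q4, Q5, Q6, Q7, Q8, Q9}); total cost 11 + 7 + 8 = 26.
The greedy pick S3, S5, S4, S1 costs 33; no covering selection beats 26.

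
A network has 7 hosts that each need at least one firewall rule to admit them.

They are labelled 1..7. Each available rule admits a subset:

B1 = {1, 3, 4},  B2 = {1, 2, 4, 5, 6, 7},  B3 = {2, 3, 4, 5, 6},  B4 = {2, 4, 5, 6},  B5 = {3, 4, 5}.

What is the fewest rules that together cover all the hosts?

2

B2 and B5 together: B2 ∪ B5 = {1, 2, 3, 4, 5, 6, 7} — every host is covered.
No single rule has all 7 hosts (the largest, B2, has 6), so 2 is optimal.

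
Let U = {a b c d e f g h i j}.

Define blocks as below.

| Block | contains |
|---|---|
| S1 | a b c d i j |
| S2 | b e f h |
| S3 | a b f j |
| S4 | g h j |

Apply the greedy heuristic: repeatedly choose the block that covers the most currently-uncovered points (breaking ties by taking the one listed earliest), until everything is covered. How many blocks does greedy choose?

3

Greedy: pick S1 (covers 6 new) → pick S2 (covers 3 new) → pick S4 (covers 1 new). Total picks: 3.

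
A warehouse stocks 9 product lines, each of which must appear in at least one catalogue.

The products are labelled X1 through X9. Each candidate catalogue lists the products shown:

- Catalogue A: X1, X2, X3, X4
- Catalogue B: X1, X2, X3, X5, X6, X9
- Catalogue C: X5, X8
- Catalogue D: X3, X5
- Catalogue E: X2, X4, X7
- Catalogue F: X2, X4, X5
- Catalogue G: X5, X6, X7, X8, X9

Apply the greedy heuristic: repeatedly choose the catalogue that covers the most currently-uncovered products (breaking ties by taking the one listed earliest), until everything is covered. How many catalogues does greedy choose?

3

Greedy: pick B (covers 6 new) → pick E (covers 2 new) → pick C (covers 1 new). Total picks: 3.
(The true minimum cover uses only 2 catalogues, so greedy is not optimal here.)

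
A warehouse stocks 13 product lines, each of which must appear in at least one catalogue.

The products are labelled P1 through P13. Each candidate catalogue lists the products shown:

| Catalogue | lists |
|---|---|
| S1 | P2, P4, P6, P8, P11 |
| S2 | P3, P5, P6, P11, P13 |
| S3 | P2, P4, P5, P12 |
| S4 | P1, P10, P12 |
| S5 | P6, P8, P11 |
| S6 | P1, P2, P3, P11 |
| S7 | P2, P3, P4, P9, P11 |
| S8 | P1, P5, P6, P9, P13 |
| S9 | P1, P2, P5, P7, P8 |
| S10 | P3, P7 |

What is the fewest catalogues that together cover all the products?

4

Take {S1, S4, S8, S10}. Their union is {P1, P2, P3, P4, P5, P6, P7, P8, P9, P10, P11, P12, P13}, which is all 13 products.
No 3 of the 10 catalogues cover everything (all 120 combinations miss at least one product), so 4 is optimal.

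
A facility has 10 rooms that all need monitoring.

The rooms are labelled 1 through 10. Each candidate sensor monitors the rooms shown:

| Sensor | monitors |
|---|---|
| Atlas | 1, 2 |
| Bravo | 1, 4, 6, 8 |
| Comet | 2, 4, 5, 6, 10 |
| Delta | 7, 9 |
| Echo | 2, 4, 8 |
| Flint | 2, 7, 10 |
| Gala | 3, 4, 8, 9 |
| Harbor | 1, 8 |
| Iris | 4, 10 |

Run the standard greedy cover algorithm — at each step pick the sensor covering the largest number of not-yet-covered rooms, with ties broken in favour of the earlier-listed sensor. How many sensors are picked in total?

Greedy: pick Comet (covers 5 new) → pick Gala (covers 3 new) → pick Atlas (covers 1 new) → pick Delta (covers 1 new). Total picks: 4.

4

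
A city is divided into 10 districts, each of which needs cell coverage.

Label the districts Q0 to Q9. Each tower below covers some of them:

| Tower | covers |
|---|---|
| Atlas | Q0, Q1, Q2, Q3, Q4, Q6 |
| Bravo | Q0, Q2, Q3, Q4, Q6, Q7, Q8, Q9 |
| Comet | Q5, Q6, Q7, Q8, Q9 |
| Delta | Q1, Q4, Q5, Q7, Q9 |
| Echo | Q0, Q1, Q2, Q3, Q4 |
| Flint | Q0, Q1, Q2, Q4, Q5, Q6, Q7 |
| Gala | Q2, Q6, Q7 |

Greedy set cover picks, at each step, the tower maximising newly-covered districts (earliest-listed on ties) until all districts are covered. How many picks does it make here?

2

Greedy: pick Bravo (covers 8 new) → pick Delta (covers 2 new). Total picks: 2.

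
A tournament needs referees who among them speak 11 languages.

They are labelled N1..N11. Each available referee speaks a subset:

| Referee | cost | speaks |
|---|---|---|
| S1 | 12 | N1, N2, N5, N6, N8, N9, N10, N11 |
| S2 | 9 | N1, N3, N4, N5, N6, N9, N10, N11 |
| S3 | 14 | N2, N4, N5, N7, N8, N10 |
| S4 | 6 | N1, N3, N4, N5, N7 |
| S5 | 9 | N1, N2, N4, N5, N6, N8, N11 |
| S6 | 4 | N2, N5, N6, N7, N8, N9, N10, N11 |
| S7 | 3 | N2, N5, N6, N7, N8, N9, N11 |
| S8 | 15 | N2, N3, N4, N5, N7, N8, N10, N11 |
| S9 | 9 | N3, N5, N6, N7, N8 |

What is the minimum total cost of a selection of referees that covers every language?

S4, S6 together cover every language (S4 ∪ S6 = {N1, N2, N3, N4, N5, N6, N7, N8, N9, N10, N11}); total cost 6 + 4 = 10.
The greedy pick S7, S4, S6 costs 13; no covering selection beats 10.

10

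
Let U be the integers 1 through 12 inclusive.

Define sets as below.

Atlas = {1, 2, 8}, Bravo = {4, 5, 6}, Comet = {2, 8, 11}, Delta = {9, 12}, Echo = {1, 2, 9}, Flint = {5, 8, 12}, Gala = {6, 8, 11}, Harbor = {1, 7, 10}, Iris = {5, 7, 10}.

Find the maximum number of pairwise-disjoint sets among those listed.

Bravo, Comet, Delta, Harbor are pairwise disjoint (Bravo={4,5,6}; Comet={2,8,11}; Delta={9,12}; Harbor={1,7,10}).
Every remaining set overlaps one of these, and no 5 of the listed sets are pairwise disjoint, so 4 is the maximum.

4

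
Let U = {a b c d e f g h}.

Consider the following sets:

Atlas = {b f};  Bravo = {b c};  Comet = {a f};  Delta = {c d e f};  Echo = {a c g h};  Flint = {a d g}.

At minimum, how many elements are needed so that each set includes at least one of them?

3

Take T = {a, b, f}. Each listed set contains at least one of these, so T is a hitting set of size 3.
No choice of 2 elements meets every set, so 3 is the minimum.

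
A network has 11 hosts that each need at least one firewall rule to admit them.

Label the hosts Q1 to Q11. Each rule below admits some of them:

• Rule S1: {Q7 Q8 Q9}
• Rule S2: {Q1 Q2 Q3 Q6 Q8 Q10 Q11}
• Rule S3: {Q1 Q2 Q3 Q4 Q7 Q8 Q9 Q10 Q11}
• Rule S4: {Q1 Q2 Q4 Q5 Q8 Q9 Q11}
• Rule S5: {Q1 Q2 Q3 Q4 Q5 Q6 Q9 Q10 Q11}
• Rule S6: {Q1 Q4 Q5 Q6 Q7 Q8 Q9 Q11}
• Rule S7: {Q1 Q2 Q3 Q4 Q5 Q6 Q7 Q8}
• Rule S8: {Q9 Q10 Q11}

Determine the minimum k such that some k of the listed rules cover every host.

Take {S5, S6}. Their union is {Q1, Q2, Q3, Q4, Q5, Q6, Q7, Q8, Q9, Q10, Q11}, which is all 11 hosts.
No single rule has all 11 hosts (the largest, S3, has 9), so 2 is optimal.

2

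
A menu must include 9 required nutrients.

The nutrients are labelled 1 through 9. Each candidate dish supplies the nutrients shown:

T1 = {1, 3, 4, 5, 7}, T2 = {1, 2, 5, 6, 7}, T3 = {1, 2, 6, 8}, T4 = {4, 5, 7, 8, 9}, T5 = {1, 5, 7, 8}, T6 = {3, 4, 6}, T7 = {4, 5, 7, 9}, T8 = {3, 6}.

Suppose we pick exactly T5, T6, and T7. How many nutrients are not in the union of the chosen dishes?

1

Union of T5, T6, T7 = {1, 3, 4, 5, 6, 7, 8, 9}.
Not covered: 2 — 1 nutrient.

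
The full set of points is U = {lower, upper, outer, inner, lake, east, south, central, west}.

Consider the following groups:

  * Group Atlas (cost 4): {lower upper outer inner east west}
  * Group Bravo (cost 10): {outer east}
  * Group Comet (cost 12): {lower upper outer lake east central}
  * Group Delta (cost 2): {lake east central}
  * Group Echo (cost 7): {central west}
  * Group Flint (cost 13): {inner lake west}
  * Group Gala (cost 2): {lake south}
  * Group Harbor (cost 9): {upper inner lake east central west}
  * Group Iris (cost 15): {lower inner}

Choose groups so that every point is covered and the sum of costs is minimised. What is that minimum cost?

Atlas, Delta, Gala together cover every point (Atlas ∪ Delta ∪ Gala = {lower, upper, outer, inner, lake, east, south, central, west}); total cost 4 + 2 + 2 = 8.
No covering selection has total cost below 8.

8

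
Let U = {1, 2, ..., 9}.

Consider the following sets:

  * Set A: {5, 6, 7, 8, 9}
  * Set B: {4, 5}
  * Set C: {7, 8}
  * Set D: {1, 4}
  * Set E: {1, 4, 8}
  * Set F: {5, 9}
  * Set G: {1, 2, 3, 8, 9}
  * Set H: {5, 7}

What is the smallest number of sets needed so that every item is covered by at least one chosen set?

3

Take {A, D, G}. Their union is {1, 2, 3, 4, 5, 6, 7, 8, 9}, which is all 9 items.
Only G contains 2, so G is forced; the remaining 4 items need at least 2 more sets (each remaining set adds at most 3) — so at least 3 sets are needed, and 3 is optimal.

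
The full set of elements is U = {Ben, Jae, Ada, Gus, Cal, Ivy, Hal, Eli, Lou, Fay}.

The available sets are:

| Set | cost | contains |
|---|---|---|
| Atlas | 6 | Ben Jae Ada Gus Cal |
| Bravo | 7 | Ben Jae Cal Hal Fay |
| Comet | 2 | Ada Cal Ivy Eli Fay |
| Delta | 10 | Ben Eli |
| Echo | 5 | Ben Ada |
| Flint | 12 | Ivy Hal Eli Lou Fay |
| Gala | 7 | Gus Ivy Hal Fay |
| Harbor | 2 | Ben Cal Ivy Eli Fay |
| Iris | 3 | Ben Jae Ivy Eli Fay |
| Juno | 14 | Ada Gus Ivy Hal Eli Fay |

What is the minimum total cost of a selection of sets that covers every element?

Atlas, Flint together cover every element (Atlas ∪ Flint = {Ben, Jae, Ada, Gus, Cal, Ivy, Hal, Eli, Lou, Fay}); total cost 6 + 12 = 18.
The greedy pick Comet, Iris, Gala, Flint costs 24; no covering selection beats 18.

18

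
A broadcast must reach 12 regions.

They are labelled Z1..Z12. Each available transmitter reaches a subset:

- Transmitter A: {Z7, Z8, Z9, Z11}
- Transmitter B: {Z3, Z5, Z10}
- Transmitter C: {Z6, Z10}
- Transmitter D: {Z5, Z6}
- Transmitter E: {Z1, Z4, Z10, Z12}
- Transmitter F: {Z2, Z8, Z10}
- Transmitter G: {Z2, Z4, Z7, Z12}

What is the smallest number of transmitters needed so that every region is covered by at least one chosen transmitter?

5

Take {A, B, D, E, G}. Their union is {Z1, Z2, Z3, Z4, Z5, Z6, Z7, Z8, Z9, Z10, Z11, Z12}, which is all 12 regions.
No 4 of the 7 transmitters cover everything (all 35 combinations miss at least one region), so 5 is optimal.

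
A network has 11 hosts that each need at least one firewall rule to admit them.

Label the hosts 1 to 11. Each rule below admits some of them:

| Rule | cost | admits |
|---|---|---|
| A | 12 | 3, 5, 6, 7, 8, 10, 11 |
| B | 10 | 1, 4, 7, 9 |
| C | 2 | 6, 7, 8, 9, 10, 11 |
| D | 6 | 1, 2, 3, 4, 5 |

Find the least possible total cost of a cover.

8

C, D together cover every host (C ∪ D = {1, 2, 3, 4, 5, 6, 7, 8, 9, 10, 11}); total cost 2 + 6 = 8.
No covering selection has total cost below 8.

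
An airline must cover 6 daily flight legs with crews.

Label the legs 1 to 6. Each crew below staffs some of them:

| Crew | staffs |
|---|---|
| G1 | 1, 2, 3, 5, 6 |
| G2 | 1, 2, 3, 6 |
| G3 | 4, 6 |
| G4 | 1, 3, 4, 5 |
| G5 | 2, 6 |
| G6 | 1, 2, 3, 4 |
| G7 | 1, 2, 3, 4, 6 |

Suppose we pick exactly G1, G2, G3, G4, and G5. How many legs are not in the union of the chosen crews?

Union of G1, G2, G3, G4, G5 = {1, 2, 3, 4, 5, 6} — that's every leg, so 0 are uncovered.

0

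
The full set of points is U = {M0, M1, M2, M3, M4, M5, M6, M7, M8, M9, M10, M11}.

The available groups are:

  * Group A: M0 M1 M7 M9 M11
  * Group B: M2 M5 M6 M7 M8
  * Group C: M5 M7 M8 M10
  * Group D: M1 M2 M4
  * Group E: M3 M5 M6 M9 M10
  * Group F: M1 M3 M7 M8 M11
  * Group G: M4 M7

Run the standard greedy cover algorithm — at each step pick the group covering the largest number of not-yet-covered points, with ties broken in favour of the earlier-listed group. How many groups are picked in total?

4

Greedy: pick A (covers 5 new) → pick B (covers 4 new) → pick E (covers 2 new) → pick D (covers 1 new). Total picks: 4.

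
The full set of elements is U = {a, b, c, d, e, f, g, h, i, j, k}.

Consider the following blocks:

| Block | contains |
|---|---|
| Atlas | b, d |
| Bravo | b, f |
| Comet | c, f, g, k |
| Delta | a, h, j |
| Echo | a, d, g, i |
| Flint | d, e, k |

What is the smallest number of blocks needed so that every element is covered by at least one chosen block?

Atlas, Comet, Delta, Echo, and Flint cover everything between them: the union {a, b, c, d, e, f, g, h, i, j, k} is all of U.
No 4 of the 6 blocks cover everything (all 15 combinations miss at least one element), so 5 is optimal.

5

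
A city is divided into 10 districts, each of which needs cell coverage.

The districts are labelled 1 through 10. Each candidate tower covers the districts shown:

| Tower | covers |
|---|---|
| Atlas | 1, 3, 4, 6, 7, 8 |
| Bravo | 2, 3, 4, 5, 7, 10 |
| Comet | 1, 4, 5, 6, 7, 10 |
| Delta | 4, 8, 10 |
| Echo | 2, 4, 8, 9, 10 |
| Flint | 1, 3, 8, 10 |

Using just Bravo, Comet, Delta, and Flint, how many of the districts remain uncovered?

Union of Bravo, Comet, Delta, Flint = {1, 2, 3, 4, 5, 6, 7, 8, 10}.
Not covered: 9 — 1 district.

1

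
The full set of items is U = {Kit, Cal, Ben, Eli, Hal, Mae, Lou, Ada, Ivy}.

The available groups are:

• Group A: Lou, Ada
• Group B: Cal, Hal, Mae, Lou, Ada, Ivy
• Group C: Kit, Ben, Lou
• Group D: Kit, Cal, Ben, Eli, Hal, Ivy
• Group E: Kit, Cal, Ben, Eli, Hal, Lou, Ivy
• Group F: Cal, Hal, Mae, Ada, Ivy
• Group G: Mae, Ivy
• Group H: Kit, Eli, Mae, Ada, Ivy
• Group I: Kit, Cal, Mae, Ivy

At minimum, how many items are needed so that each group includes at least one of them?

2

The 2 items {Lou, Ivy} hit every group.
The groups C, G are pairwise disjoint, so any hitting set needs a separate item for each — at least 2. Hence 2 is optimal.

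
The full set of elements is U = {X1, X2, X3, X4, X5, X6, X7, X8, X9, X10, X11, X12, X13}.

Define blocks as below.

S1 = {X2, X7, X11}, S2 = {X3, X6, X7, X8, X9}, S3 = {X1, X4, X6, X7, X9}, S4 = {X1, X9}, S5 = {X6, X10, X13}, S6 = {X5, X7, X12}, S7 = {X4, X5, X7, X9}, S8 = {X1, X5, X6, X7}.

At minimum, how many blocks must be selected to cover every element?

5

Take {S1, S2, S3, S5, S6}. Their union is {X1, X2, X3, X4, X5, X6, X7, X8, X9, X10, X11, X12, X13}, which is all 13 elements.
Only S2 contains X3, so S2 is forced; the remaining 8 elements need at least 4 more blocks (each remaining block adds at most 2) — so at least 5 blocks are needed, and 5 is optimal.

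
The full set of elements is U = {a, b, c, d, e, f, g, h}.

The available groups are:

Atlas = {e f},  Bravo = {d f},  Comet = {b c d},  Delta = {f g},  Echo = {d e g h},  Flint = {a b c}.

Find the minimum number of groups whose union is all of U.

Take {Atlas, Echo, Flint}. Their union is {a, b, c, d, e, f, g, h}, which is all 8 elements.
Only Flint contains a, so Flint is forced; the remaining 5 elements need at least 2 more groups (each remaining group adds at most 4) — so at least 3 groups are needed, and 3 is optimal.

3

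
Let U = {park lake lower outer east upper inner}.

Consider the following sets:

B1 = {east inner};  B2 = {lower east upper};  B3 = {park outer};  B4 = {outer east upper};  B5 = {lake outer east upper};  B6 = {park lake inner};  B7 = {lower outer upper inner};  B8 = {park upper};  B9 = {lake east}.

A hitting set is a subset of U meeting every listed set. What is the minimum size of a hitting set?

The 3 points {park, east, upper} hit every set.
No choice of 2 points meets every set, so 3 is the minimum.

3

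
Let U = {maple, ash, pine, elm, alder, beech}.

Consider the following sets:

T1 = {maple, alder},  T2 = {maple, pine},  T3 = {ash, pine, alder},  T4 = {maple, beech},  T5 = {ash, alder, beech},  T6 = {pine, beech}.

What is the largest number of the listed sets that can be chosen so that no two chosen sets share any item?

2

T1, T6 are pairwise disjoint (T1={maple,alder}; T6={pine,beech}).
Every remaining set overlaps one of these, and no 3 of the listed sets are pairwise disjoint, so 2 is the maximum.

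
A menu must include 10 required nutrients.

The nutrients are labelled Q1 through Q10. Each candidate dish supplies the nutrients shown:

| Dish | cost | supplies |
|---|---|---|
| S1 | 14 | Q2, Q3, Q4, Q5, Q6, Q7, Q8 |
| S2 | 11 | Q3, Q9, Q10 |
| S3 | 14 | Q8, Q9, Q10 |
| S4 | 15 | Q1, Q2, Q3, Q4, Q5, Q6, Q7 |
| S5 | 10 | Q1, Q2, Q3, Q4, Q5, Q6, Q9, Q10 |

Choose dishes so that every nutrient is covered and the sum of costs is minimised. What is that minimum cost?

S1, S5 together cover every nutrient (S1 ∪ S5 = {Q1, Q2, Q3, Q4, Q5, Q6, Q7, Q8, Q9, Q10}); total cost 14 + 10 = 24.
No covering selection has total cost below 24.

24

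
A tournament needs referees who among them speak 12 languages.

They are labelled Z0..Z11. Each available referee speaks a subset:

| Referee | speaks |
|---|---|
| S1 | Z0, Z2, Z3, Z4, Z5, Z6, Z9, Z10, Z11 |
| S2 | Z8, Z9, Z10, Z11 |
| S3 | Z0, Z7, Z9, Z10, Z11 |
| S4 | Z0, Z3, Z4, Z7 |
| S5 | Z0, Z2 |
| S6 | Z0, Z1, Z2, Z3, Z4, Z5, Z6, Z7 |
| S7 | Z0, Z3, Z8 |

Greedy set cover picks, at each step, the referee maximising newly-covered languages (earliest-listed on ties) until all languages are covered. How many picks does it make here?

Greedy: pick S1 (covers 9 new) → pick S6 (covers 2 new) → pick S2 (covers 1 new). Total picks: 3.
(The true minimum cover uses only 2 referees, so greedy is not optimal here.)

3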